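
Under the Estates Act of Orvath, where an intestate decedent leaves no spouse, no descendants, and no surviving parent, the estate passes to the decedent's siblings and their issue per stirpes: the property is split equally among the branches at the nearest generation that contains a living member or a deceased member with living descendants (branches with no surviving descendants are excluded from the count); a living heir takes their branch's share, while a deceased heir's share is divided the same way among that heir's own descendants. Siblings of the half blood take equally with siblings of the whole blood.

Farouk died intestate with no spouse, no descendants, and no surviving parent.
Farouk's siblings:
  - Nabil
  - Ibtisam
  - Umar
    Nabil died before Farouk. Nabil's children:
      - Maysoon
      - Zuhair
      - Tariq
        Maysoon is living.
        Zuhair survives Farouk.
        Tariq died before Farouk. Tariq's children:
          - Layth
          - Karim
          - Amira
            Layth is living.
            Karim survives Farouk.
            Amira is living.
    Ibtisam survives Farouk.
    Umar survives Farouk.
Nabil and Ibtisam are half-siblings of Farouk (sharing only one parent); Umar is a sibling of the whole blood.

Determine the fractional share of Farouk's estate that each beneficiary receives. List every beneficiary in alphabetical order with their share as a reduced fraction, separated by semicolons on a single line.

Amira 1/27; Ibtisam 1/3; Karim 1/27; Layth 1/27; Maysoon 1/9; Umar 1/3; Zuhair 1/9

No spouse, descendants, or parent survives, so the estate passes to Farouk's siblings per stirpes.
Half-blood and whole-blood siblings take equally under the stated rule.
The estate is divided into 3 equal shares of 1/3 among Nabil, Ibtisam, Umar.
Nabil predeceased; the 1/3 allotted to Nabil's branch passes to Nabil's issue by representation.
The 1/3 is divided into 3 equal shares of 1/9 among Maysoon, Zuhair, Tariq.
Maysoon is living and takes 1/9.
Zuhair is living and takes 1/9.
Tariq predeceased; the 1/9 allotted to Tariq's branch passes to Tariq's issue by representation.
The 1/9 is divided into 3 equal shares of 1/27 among Layth, Karim, Amira.
Layth is living and takes 1/27.
Karim is living and takes 1/27.
Amira is living and takes 1/27.
Ibtisam is living and takes 1/3.
Umar is living and takes 1/3.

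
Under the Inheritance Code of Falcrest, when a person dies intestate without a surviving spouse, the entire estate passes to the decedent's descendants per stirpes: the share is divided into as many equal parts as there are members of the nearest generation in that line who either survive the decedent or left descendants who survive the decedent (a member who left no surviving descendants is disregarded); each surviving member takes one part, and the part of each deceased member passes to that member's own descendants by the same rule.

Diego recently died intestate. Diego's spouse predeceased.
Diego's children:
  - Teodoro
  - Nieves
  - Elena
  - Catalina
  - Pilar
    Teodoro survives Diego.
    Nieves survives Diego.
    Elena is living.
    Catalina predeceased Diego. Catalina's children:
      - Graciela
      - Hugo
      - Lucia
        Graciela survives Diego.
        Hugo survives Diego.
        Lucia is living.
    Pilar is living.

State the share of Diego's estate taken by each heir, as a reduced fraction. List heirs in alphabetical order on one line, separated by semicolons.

Elena 1/5; Graciela 1/15; Hugo 1/15; Lucia 1/15; Nieves 1/5; Pilar 1/5; Teodoro 1/5

There is no surviving spouse, so the entire estate passes to Diego's descendants per stirpes.
The estate is divided into 5 equal shares of 1/5 among Teodoro, Nieves, Elena, Catalina, Pilar.
Teodoro is living and takes 1/5.
Nieves is living and takes 1/5.
Elena is living and takes 1/5.
Catalina predeceased; the 1/5 allotted to Catalina's branch passes to Catalina's issue by representation.
The 1/5 is divided into 3 equal shares of 1/15 among Graciela, Hugo, Lucia.
Graciela is living and takes 1/15.
Hugo is living and takes 1/15.
Lucia is living and takes 1/15.
Pilar is living and takes 1/5.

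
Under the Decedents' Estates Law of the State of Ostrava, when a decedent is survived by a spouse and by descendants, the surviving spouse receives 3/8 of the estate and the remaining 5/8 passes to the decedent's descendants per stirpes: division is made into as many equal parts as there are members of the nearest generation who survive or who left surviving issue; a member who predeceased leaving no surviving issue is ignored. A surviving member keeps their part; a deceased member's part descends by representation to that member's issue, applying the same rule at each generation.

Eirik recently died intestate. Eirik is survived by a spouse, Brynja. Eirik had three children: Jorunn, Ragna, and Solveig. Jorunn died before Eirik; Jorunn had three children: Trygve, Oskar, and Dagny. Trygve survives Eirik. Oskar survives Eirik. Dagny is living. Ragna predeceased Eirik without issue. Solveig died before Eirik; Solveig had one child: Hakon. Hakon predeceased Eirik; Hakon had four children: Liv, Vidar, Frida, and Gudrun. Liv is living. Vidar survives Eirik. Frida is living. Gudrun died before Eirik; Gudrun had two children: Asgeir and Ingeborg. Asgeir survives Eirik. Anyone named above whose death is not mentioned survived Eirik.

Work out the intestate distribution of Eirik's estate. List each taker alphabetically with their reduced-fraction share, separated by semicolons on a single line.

Brynja, as surviving spouse, takes 3/8.
The remaining 5/8 passes to Eirik's descendants per stirpes.
Ragna left no surviving issue, so that branch lapses and is disregarded.
The 5/8 is divided into 2 equal shares of 5/16 among Jorunn, Solveig.
Jorunn predeceased; the 5/16 allotted to Jorunn's branch passes to Jorunn's issue by representation.
The 5/16 is divided into 3 equal shares of 5/48 among Trygve, Oskar, Dagny.
Trygve is living and takes 5/48.
Oskar is living and takes 5/48.
Dagny is living and takes 5/48.
Solveig predeceased; the 5/16 allotted to Solveig's branch passes to Solveig's issue by representation.
Hakon's line is the sole branch at this level, so the full 5/16 passes to Hakon's issue by representation.
The 5/16 is divided into 4 equal shares of 5/64 among Liv, Vidar, Frida, Gudrun.
Liv is living and takes 5/64.
Vidar is living and takes 5/64.
Frida is living and takes 5/64.
Gudrun predeceased; the 5/64 allotted to Gudrun's branch passes to Gudrun's issue by representation.
The 5/64 is divided into 2 equal shares of 5/128 among Asgeir, Ingeborg.
Asgeir is living and takes 5/128.
Ingeborg is living and takes 5/128.

Asgeir 5/128; Brynja 3/8; Dagny 5/48; Frida 5/64; Ingeborg 5/128; Liv 5/64; Oskar 5/48; Trygve 5/48; Vidar 5/64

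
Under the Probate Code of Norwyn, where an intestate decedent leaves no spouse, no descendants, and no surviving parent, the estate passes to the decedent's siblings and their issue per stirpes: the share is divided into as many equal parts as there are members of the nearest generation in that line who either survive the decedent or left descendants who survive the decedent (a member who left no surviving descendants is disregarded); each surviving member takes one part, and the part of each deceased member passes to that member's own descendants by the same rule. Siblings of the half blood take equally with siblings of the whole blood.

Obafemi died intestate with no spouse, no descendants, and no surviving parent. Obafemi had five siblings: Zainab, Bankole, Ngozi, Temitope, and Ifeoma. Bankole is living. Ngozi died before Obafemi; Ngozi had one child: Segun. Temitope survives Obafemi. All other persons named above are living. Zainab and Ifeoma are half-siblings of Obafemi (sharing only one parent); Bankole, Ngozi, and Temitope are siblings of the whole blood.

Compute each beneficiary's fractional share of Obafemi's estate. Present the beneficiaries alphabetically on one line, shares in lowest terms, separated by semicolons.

No spouse, descendants, or parent survives, so the estate passes to Obafemi's siblings per stirpes.
Half-blood and whole-blood siblings take equally under the stated rule.
The estate is divided into 5 equal shares of 1/5 among Zainab, Bankole, Ngozi, Temitope, Ifeoma.
Zainab is living and takes 1/5.
Bankole is living and takes 1/5.
Ngozi predeceased; the 1/5 allotted to Ngozi's branch passes to Ngozi's issue by representation.
Segun is the sole taker at this level and receives the full 1/5.
Temitope is living and takes 1/5.
Ifeoma is living and takes 1/5.

Bankole 1/5; Ifeoma 1/5; Segun 1/5; Temitope 1/5; Zainab 1/5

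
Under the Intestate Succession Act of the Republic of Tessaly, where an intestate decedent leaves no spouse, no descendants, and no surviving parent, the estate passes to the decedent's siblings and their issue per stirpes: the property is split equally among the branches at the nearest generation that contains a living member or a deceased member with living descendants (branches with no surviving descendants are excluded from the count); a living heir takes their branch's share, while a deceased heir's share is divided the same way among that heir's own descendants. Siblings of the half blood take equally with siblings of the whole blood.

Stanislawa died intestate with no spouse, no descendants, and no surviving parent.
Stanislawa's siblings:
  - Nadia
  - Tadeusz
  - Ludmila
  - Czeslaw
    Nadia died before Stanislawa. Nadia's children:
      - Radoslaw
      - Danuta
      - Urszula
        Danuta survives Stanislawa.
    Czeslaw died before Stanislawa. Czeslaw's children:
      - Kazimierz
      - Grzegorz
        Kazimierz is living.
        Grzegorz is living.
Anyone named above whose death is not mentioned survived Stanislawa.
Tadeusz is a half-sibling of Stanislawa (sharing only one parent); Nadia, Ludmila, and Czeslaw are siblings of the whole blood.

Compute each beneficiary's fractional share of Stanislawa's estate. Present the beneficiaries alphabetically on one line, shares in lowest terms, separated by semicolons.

No spouse, descendants, or parent survives, so the estate passes to Stanislawa's siblings per stirpes.
Half-blood and whole-blood siblings take equally under the stated rule.
The estate is divided into 4 equal shares of 1/4 among Nadia, Tadeusz, Ludmila, Czeslaw.
Nadia predeceased; the 1/4 allotted to Nadia's branch passes to Nadia's issue by representation.
The 1/4 is divided into 3 equal shares of 1/12 among Radoslaw, Danuta, Urszula.
Radoslaw is living and takes 1/12.
Danuta is living and takes 1/12.
Urszula is living and takes 1/12.
Tadeusz is living and takes 1/4.
Ludmila is living and takes 1/4.
Czeslaw predeceased; the 1/4 allotted to Czeslaw's branch passes to Czeslaw's issue by representation.
The 1/4 is divided into 2 equal shares of 1/8 among Kazimierz, Grzegorz.
Kazimierz is living and takes 1/8.
Grzegorz is living and takes 1/8.

Danuta 1/12; Grzegorz 1/8; Kazimierz 1/8; Ludmila 1/4; Radoslaw 1/12; Tadeusz 1/4; Urszula 1/12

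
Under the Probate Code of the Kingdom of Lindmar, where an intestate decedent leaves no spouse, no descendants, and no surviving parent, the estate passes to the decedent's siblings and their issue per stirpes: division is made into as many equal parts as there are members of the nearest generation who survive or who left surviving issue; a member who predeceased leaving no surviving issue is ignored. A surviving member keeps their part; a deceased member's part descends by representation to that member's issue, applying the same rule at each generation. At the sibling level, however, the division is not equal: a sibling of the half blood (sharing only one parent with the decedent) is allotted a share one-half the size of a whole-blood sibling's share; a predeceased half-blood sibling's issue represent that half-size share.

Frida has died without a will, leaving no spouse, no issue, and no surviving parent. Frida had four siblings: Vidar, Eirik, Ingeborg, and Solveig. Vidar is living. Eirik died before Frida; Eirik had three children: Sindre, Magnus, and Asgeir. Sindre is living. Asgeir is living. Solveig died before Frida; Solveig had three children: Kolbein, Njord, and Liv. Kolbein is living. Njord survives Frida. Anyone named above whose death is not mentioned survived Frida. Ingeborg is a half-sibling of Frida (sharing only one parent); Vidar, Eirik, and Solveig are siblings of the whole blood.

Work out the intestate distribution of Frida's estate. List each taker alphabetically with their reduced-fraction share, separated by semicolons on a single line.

Asgeir 2/21; Ingeborg 1/7; Kolbein 2/21; Liv 2/21; Magnus 2/21; Njord 2/21; Sindre 2/21; Vidar 2/7

No spouse, descendants, or parent survives, so the estate passes to Frida's siblings per stirpes.
Half-blood siblings count for one-half the weight of whole-blood siblings at the initial division.
Dividing 1 in proportion to weights (total weight 7/2): Vidar (weight 1) → 2/7; Eirik (weight 1) → 2/7; Ingeborg (weight 1/2) → 1/7; Solveig (weight 1) → 2/7.
Vidar is living and takes 2/7.
Eirik predeceased; the 2/7 allotted to Eirik's branch passes to Eirik's issue by representation.
The 2/7 is divided into 3 equal shares of 2/21 among Sindre, Magnus, Asgeir.
Sindre is living and takes 2/21.
Magnus is living and takes 2/21.
Asgeir is living and takes 2/21.
Ingeborg is living and takes 1/7.
Solveig predeceased; the 2/7 allotted to Solveig's branch passes to Solveig's issue by representation.
The 2/7 is divided into 3 equal shares of 2/21 among Kolbein, Njord, Liv.
Kolbein is living and takes 2/21.
Njord is living and takes 2/21.
Liv is living and takes 2/21.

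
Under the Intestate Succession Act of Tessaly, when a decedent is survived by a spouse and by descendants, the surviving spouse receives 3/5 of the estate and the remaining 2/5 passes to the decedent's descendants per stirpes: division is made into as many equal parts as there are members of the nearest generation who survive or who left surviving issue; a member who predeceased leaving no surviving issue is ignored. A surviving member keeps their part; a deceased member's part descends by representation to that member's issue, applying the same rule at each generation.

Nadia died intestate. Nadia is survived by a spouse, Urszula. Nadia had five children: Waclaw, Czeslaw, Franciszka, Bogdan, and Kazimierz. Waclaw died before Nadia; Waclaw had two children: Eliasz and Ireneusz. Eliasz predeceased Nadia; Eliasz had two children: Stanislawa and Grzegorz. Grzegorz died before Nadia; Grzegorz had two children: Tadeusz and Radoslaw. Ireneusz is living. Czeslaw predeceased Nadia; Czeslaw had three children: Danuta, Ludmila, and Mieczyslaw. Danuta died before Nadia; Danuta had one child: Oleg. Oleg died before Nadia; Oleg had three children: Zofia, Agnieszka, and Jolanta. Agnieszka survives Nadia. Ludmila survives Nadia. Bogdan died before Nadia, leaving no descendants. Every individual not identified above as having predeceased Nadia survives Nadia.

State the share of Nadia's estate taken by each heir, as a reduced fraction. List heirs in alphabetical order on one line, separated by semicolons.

Agnieszka 1/90; Franciszka 1/10; Ireneusz 1/20; Jolanta 1/90; Kazimierz 1/10; Ludmila 1/30; Mieczyslaw 1/30; Radoslaw 1/80; Stanislawa 1/40; Tadeusz 1/80; Urszula 3/5; Zofia 1/90

Urszula, as surviving spouse, takes 3/5.
The remaining 2/5 passes to Nadia's descendants per stirpes.
Bogdan left no surviving issue, so that branch lapses and is disregarded.
The 2/5 is divided into 4 equal shares of 1/10 among Waclaw, Czeslaw, Franciszka, Kazimierz.
Waclaw predeceased; the 1/10 allotted to Waclaw's branch passes to Waclaw's issue by representation.
The 1/10 is divided into 2 equal shares of 1/20 among Eliasz, Ireneusz.
Eliasz predeceased; the 1/20 allotted to Eliasz's branch passes to Eliasz's issue by representation.
The 1/20 is divided into 2 equal shares of 1/40 among Stanislawa, Grzegorz.
Stanislawa is living and takes 1/40.
Grzegorz predeceased; the 1/40 allotted to Grzegorz's branch passes to Grzegorz's issue by representation.
The 1/40 is divided into 2 equal shares of 1/80 among Tadeusz, Radoslaw.
Tadeusz is living and takes 1/80.
Radoslaw is living and takes 1/80.
Ireneusz is living and takes 1/20.
Czeslaw predeceased; the 1/10 allotted to Czeslaw's branch passes to Czeslaw's issue by representation.
The 1/10 is divided into 3 equal shares of 1/30 among Danuta, Ludmila, Mieczyslaw.
Danuta predeceased; the 1/30 allotted to Danuta's branch passes to Danuta's issue by representation.
Oleg's line is the sole branch at this level, so the full 1/30 passes to Oleg's issue by representation.
The 1/30 is divided into 3 equal shares of 1/90 among Zofia, Agnieszka, Jolanta.
Zofia is living and takes 1/90.
Agnieszka is living and takes 1/90.
Jolanta is living and takes 1/90.
Ludmila is living and takes 1/30.
Mieczyslaw is living and takes 1/30.
Franciszka is living and takes 1/10.
Kazimierz is living and takes 1/10.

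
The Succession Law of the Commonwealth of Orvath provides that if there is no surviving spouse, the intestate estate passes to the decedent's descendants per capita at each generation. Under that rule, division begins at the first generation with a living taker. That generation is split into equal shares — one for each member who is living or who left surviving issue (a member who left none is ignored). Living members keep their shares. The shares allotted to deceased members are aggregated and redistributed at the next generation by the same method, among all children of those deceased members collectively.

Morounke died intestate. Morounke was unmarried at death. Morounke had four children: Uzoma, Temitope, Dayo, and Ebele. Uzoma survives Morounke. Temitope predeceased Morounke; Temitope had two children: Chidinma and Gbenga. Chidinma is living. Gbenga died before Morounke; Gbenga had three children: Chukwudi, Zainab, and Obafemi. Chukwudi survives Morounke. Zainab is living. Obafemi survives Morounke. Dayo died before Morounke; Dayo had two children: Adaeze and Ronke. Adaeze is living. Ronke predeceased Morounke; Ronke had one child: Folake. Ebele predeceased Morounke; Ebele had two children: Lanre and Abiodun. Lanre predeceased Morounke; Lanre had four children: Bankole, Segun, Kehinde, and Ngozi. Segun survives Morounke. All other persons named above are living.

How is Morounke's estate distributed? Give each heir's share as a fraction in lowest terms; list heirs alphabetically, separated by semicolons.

There is no surviving spouse, so the entire estate passes to Morounke's descendants per capita at each generation.
At generation 1 (Uzoma, Temitope, Dayo, Ebele) there are 4 shares of (1)/4 = 1/4 each.
Living: Uzoma — each takes 1/4.
Deceased: Temitope, Dayo, and Ebele. Their combined 3/4 is pooled and carried to generation 2.
At generation 2 (Chidinma, Gbenga, Adaeze, Ronke, Lanre, Abiodun) there are 6 shares of (3/4)/6 = 1/8 each.
Living: Chidinma, Adaeze, and Abiodun — each takes 1/8.
Deceased: Gbenga, Ronke, and Lanre. Their combined 3/8 is pooled and carried to generation 3.
At generation 3 (Chukwudi, Zainab, Obafemi, Folake, Bankole, Segun, Kehinde, Ngozi) there are 8 shares of (3/8)/8 = 3/64 each.
Living: Chukwudi, Zainab, Obafemi, Folake, Bankole, Segun, Kehinde, and Ngozi — each takes 3/64.

Abiodun 1/8; Adaeze 1/8; Bankole 3/64; Chidinma 1/8; Chukwudi 3/64; Folake 3/64; Kehinde 3/64; Ngozi 3/64; Obafemi 3/64; Segun 3/64; Uzoma 1/4; Zainab 3/64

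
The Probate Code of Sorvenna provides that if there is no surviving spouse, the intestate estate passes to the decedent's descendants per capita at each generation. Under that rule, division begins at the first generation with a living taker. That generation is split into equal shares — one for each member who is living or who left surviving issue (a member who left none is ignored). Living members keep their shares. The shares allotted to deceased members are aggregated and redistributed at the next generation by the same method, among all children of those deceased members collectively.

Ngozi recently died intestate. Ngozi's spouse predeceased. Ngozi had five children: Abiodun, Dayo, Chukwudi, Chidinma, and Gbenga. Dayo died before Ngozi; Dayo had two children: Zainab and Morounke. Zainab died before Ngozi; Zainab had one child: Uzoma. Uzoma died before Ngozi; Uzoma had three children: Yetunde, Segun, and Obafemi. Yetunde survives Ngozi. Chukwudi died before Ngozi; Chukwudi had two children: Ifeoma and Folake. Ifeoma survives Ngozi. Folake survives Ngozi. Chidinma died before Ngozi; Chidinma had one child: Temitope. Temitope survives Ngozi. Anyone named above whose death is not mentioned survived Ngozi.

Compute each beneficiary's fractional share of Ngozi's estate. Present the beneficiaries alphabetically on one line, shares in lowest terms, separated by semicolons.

Abiodun 1/5; Folake 3/25; Gbenga 1/5; Ifeoma 3/25; Morounke 3/25; Obafemi 1/25; Segun 1/25; Temitope 3/25; Yetunde 1/25

There is no surviving spouse, so the entire estate passes to Ngozi's descendants per capita at each generation.
At generation 1 (Abiodun, Dayo, Chukwudi, Chidinma, Gbenga) there are 5 shares of (1)/5 = 1/5 each.
Living: Abiodun and Gbenga — each takes 1/5.
Deceased: Dayo, Chukwudi, and Chidinma. Their combined 3/5 is pooled and carried to generation 2.
At generation 2 (Zainab, Morounke, Ifeoma, Folake, Temitope) there are 5 shares of (3/5)/5 = 3/25 each.
Living: Morounke, Ifeoma, Folake, and Temitope — each takes 3/25.
Deceased: Zainab. That 3/25 share is carried to generation 3.
At generation 3 (Uzoma) there are 1 shares of (3/25)/1 = 3/25 each.
Deceased: Uzoma. That 3/25 share is carried to generation 4.
At generation 4 (Yetunde, Segun, Obafemi) there are 3 shares of (3/25)/3 = 1/25 each.
Living: Yetunde, Segun, and Obafemi — each takes 1/25.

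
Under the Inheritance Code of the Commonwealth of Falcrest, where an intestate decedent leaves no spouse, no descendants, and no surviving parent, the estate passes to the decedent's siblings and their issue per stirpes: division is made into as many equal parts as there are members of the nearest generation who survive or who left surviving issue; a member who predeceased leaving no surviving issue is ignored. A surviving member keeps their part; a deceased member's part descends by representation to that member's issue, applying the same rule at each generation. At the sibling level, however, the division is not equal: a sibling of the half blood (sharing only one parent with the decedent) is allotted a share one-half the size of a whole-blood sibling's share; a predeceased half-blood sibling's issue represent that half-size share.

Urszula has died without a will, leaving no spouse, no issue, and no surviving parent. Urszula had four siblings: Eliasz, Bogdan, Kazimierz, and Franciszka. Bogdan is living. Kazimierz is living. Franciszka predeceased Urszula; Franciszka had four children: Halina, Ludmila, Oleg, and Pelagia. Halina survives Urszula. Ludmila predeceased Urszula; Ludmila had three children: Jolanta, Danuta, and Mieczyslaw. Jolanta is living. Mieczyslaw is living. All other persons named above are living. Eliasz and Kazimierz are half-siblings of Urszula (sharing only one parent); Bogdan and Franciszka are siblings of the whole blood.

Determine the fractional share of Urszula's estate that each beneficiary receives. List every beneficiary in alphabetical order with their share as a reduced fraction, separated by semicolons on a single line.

Bogdan 1/3; Danuta 1/36; Eliasz 1/6; Halina 1/12; Jolanta 1/36; Kazimierz 1/6; Mieczyslaw 1/36; Oleg 1/12; Pelagia 1/12

No spouse, descendants, or parent survives, so the estate passes to Urszula's siblings per stirpes.
Half-blood siblings count for one-half the weight of whole-blood siblings at the initial division.
Dividing 1 in proportion to weights (total weight 3): Eliasz (weight 1/2) → 1/6; Bogdan (weight 1) → 1/3; Kazimierz (weight 1/2) → 1/6; Franciszka (weight 1) → 1/3.
Eliasz is living and takes 1/6.
Bogdan is living and takes 1/3.
Kazimierz is living and takes 1/6.
Franciszka predeceased; the 1/3 allotted to Franciszka's branch passes to Franciszka's issue by representation.
The 1/3 is divided into 4 equal shares of 1/12 among Halina, Ludmila, Oleg, Pelagia.
Halina is living and takes 1/12.
Ludmila predeceased; the 1/12 allotted to Ludmila's branch passes to Ludmila's issue by representation.
The 1/12 is divided into 3 equal shares of 1/36 among Jolanta, Danuta, Mieczyslaw.
Jolanta is living and takes 1/36.
Danuta is living and takes 1/36.
Mieczyslaw is living and takes 1/36.
Oleg is living and takes 1/12.
Pelagia is living and takes 1/12.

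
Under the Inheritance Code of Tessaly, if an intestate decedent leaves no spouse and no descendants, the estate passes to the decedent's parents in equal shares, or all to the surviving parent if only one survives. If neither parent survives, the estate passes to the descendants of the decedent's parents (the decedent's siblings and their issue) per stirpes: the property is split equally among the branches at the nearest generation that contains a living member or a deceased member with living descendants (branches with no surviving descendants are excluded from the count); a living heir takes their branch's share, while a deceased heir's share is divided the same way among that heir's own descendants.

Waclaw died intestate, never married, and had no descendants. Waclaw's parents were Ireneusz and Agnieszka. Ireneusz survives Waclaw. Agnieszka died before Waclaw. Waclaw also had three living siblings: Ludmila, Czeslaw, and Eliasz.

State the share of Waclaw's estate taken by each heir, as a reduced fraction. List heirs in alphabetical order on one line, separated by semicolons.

Only one parent, Ireneusz, survives, so Ireneusz takes the entire estate. The siblings take nothing because a surviving parent has priority.

Ireneusz 1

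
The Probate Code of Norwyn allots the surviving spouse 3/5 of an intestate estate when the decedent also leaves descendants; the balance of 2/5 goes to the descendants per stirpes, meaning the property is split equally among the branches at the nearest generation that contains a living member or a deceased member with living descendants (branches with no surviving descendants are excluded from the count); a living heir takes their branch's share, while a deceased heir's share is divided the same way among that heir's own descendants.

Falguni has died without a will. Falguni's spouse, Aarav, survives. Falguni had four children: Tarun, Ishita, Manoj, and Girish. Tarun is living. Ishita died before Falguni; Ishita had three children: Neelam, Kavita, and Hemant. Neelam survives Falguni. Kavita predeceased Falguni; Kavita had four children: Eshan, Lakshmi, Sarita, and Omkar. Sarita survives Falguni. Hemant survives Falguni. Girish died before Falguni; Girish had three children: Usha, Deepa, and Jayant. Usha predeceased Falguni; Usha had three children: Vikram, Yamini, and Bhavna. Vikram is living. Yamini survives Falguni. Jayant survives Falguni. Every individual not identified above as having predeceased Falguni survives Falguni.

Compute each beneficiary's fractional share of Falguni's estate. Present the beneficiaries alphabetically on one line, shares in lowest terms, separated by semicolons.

Aarav 3/5; Bhavna 1/90; Deepa 1/30; Eshan 1/120; Hemant 1/30; Jayant 1/30; Lakshmi 1/120; Manoj 1/10; Neelam 1/30; Omkar 1/120; Sarita 1/120; Tarun 1/10; Vikram 1/90; Yamini 1/90

Aarav, as surviving spouse, takes 3/5.
The remaining 2/5 passes to Falguni's descendants per stirpes.
The 2/5 is divided into 4 equal shares of 1/10 among Tarun, Ishita, Manoj, Girish.
Tarun is living and takes 1/10.
Ishita predeceased; the 1/10 allotted to Ishita's branch passes to Ishita's issue by representation.
The 1/10 is divided into 3 equal shares of 1/30 among Neelam, Kavita, Hemant.
Neelam is living and takes 1/30.
Kavita predeceased; the 1/30 allotted to Kavita's branch passes to Kavita's issue by representation.
The 1/30 is divided into 4 equal shares of 1/120 among Eshan, Lakshmi, Sarita, Omkar.
Eshan is living and takes 1/120.
Lakshmi is living and takes 1/120.
Sarita is living and takes 1/120.
Omkar is living and takes 1/120.
Hemant is living and takes 1/30.
Manoj is living and takes 1/10.
Girish predeceased; the 1/10 allotted to Girish's branch passes to Girish's issue by representation.
The 1/10 is divided into 3 equal shares of 1/30 among Usha, Deepa, Jayant.
Usha predeceased; the 1/30 allotted to Usha's branch passes to Usha's issue by representation.
The 1/30 is divided into 3 equal shares of 1/90 among Vikram, Yamini, Bhavna.
Vikram is living and takes 1/90.
Yamini is living and takes 1/90.
Bhavna is living and takes 1/90.
Deepa is living and takes 1/30.
Jayant is living and takes 1/30.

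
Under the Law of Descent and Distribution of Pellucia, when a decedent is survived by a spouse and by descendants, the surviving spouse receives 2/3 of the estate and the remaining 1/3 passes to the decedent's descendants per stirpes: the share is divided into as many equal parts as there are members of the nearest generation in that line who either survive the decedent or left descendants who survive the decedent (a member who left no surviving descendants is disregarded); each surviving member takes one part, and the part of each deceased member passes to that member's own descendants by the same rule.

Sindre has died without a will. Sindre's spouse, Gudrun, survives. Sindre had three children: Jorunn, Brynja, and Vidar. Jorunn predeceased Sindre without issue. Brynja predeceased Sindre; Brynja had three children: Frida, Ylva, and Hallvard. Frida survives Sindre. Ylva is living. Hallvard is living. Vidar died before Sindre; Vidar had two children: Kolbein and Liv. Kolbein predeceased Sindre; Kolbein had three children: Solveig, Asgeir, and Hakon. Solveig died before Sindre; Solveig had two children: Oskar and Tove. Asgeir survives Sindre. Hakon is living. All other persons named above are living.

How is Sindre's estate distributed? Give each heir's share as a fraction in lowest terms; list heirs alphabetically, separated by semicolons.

Asgeir 1/36; Frida 1/18; Gudrun 2/3; Hakon 1/36; Hallvard 1/18; Liv 1/12; Oskar 1/72; Tove 1/72; Ylva 1/18

Gudrun, as surviving spouse, takes 2/3.
The remaining 1/3 passes to Sindre's descendants per stirpes.
Jorunn left no surviving issue, so that branch lapses and is disregarded.
The 1/3 is divided into 2 equal shares of 1/6 among Brynja, Vidar.
Brynja predeceased; the 1/6 allotted to Brynja's branch passes to Brynja's issue by representation.
The 1/6 is divided into 3 equal shares of 1/18 among Frida, Ylva, Hallvard.
Frida is living and takes 1/18.
Ylva is living and takes 1/18.
Hallvard is living and takes 1/18.
Vidar predeceased; the 1/6 allotted to Vidar's branch passes to Vidar's issue by representation.
The 1/6 is divided into 2 equal shares of 1/12 among Kolbein, Liv.
Kolbein predeceased; the 1/12 allotted to Kolbein's branch passes to Kolbein's issue by representation.
The 1/12 is divided into 3 equal shares of 1/36 among Solveig, Asgeir, Hakon.
Solveig predeceased; the 1/36 allotted to Solveig's branch passes to Solveig's issue by representation.
The 1/36 is divided into 2 equal shares of 1/72 among Oskar, Tove.
Oskar is living and takes 1/72.
Tove is living and takes 1/72.
Asgeir is living and takes 1/36.
Hakon is living and takes 1/36.
Liv is living and takes 1/12.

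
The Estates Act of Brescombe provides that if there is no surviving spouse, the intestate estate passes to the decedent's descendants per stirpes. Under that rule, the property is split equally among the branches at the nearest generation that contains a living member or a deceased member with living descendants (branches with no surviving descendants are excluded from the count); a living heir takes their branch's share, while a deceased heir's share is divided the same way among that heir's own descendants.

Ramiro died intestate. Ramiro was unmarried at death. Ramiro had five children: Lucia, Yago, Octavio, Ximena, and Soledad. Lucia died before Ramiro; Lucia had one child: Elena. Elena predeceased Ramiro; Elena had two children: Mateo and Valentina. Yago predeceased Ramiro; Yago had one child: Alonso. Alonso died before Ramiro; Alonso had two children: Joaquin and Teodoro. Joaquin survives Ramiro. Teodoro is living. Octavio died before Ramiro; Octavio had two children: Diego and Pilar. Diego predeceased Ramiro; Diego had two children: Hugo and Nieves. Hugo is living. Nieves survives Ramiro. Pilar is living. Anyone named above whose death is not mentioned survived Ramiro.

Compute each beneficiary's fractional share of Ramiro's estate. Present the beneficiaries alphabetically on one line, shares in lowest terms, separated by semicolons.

There is no surviving spouse, so the entire estate passes to Ramiro's descendants per stirpes.
The estate is divided into 5 equal shares of 1/5 among Lucia, Yago, Octavio, Ximena, Soledad.
Lucia predeceased; the 1/5 allotted to Lucia's branch passes to Lucia's issue by representation.
Elena's line is the sole branch at this level, so the full 1/5 passes to Elena's issue by representation.
The 1/5 is divided into 2 equal shares of 1/10 among Mateo, Valentina.
Mateo is living and takes 1/10.
Valentina is living and takes 1/10.
Yago predeceased; the 1/5 allotted to Yago's branch passes to Yago's issue by representation.
Alonso's line is the sole branch at this level, so the full 1/5 passes to Alonso's issue by representation.
The 1/5 is divided into 2 equal shares of 1/10 among Joaquin, Teodoro.
Joaquin is living and takes 1/10.
Teodoro is living and takes 1/10.
Octavio predeceased; the 1/5 allotted to Octavio's branch passes to Octavio's issue by representation.
The 1/5 is divided into 2 equal shares of 1/10 among Diego, Pilar.
Diego predeceased; the 1/10 allotted to Diego's branch passes to Diego's issue by representation.
The 1/10 is divided into 2 equal shares of 1/20 among Hugo, Nieves.
Hugo is living and takes 1/20.
Nieves is living and takes 1/20.
Pilar is living and takes 1/10.
Ximena is living and takes 1/5.
Soledad is living and takes 1/5.

Hugo 1/20; Joaquin 1/10; Mateo 1/10; Nieves 1/20; Pilar 1/10; Soledad 1/5; Teodoro 1/10; Valentina 1/10; Ximena 1/5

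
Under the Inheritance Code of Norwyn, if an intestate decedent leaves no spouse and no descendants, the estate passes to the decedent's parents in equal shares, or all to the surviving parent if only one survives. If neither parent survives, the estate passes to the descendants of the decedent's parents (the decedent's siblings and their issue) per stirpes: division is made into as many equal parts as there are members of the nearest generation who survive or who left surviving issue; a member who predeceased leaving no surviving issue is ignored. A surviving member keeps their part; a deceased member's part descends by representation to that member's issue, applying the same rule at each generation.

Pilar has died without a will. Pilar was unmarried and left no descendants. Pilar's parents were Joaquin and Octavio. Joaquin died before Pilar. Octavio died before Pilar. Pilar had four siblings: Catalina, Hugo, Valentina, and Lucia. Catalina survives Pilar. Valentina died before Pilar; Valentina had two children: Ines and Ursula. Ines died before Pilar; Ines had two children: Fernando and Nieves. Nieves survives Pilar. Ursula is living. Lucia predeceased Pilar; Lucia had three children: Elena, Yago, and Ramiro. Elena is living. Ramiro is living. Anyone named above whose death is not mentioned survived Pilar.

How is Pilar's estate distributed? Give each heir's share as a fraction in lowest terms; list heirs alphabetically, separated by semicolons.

Catalina 1/4; Elena 1/12; Fernando 1/16; Hugo 1/4; Nieves 1/16; Ramiro 1/12; Ursula 1/8; Yago 1/12

Neither parent survives and there are no descendants, so the estate passes to Pilar's siblings and their issue per stirpes.
The estate is divided into 4 equal shares of 1/4 among Catalina, Hugo, Valentina, Lucia.
Catalina is living and takes 1/4.
Hugo is living and takes 1/4.
Valentina predeceased; the 1/4 allotted to Valentina's branch passes to Valentina's issue by representation.
The 1/4 is divided into 2 equal shares of 1/8 among Ines, Ursula.
Ines predeceased; the 1/8 allotted to Ines's branch passes to Ines's issue by representation.
The 1/8 is divided into 2 equal shares of 1/16 among Fernando, Nieves.
Fernando is living and takes 1/16.
Nieves is living and takes 1/16.
Ursula is living and takes 1/8.
Lucia predeceased; the 1/4 allotted to Lucia's branch passes to Lucia's issue by representation.
The 1/4 is divided into 3 equal shares of 1/12 among Elena, Yago, Ramiro.
Elena is living and takes 1/12.
Yago is living and takes 1/12.
Ramiro is living and takes 1/12.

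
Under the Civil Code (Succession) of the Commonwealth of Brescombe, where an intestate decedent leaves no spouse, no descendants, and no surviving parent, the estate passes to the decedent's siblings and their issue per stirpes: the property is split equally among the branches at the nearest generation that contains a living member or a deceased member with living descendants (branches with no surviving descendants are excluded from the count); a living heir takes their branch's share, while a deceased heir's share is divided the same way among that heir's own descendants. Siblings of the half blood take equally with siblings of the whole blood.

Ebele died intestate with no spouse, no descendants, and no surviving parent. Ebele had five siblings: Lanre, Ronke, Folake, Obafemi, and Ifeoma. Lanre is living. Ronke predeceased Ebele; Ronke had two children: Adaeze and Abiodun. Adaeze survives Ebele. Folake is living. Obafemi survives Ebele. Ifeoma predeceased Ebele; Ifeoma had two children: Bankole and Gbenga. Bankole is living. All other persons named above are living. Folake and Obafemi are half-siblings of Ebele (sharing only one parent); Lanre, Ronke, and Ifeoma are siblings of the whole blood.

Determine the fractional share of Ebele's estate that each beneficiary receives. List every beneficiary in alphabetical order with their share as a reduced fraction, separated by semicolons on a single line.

Abiodun 1/10; Adaeze 1/10; Bankole 1/10; Folake 1/5; Gbenga 1/10; Lanre 1/5; Obafemi 1/5

No spouse, descendants, or parent survives, so the estate passes to Ebele's siblings per stirpes.
Half-blood and whole-blood siblings take equally under the stated rule.
The estate is divided into 5 equal shares of 1/5 among Lanre, Ronke, Folake, Obafemi, Ifeoma.
Lanre is living and takes 1/5.
Ronke predeceased; the 1/5 allotted to Ronke's branch passes to Ronke's issue by representation.
The 1/5 is divided into 2 equal shares of 1/10 among Adaeze, Abiodun.
Adaeze is living and takes 1/10.
Abiodun is living and takes 1/10.
Folake is living and takes 1/5.
Obafemi is living and takes 1/5.
Ifeoma predeceased; the 1/5 allotted to Ifeoma's branch passes to Ifeoma's issue by representation.
The 1/5 is divided into 2 equal shares of 1/10 among Bankole, Gbenga.
Bankole is living and takes 1/10.
Gbenga is living and takes 1/10.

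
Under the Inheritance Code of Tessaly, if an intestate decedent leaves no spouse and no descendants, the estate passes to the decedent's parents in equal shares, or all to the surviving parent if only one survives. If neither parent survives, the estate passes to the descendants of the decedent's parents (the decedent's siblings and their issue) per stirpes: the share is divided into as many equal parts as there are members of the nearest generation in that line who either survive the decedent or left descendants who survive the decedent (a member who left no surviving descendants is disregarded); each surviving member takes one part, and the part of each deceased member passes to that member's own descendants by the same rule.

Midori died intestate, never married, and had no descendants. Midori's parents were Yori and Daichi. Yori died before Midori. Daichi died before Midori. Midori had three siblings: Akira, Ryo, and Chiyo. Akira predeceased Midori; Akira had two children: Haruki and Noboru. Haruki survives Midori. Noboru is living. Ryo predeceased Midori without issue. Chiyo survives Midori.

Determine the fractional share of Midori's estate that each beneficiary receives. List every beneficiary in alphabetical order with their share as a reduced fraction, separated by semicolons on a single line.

Neither parent survives and there are no descendants, so the estate passes to Midori's siblings and their issue per stirpes.
Ryo left no surviving issue, so that branch lapses and is disregarded.
The estate is divided into 2 equal shares of 1/2 among Akira, Chiyo.
Akira predeceased; the 1/2 allotted to Akira's branch passes to Akira's issue by representation.
The 1/2 is divided into 2 equal shares of 1/4 among Haruki, Noboru.
Haruki is living and takes 1/4.
Noboru is living and takes 1/4.
Chiyo is living and takes 1/2.

Chiyo 1/2; Haruki 1/4; Noboru 1/4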